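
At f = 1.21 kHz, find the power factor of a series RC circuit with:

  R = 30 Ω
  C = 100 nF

Step 1 — Angular frequency: ω = 2π·f = 2π·1210 = 7603 rad/s.
Step 2 — Component impedances:
  R: Z = R = 30 Ω
  C: Z = 1/(jωC) = -j/(ω·C) = 0 - j1315 Ω
Step 3 — Series combination: Z_total = R + C = 30 - j1315 Ω = 1316∠-88.7° Ω.
Step 4 — Power factor: PF = cos(φ) = Re(Z)/|Z| = 30/1316 = 0.0228.
Step 5 — Type: Im(Z) = -1315 ⇒ leading (phase φ = -88.7°).

PF = 0.0228 (leading, φ = -88.7°)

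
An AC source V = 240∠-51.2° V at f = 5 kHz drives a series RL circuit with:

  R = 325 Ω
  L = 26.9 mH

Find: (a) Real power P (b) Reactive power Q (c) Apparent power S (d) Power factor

Step 1 — Angular frequency: ω = 2π·f = 2π·5000 = 3.142e+04 rad/s.
Step 2 — Component impedances:
  R: Z = R = 325 Ω
  L: Z = jωL = j·3.142e+04·0.0269 = 0 + j845.1 Ω
Step 3 — Series combination: Z_total = R + L = 325 + j845.1 Ω = 905.4∠69.0° Ω.
Step 4 — Source phasor: V = 240∠-51.2° V = 150.4 - j187 V.
Step 5 — Current: I = V / Z = -0.1332 - j0.2292 A = 0.2651∠-120.2° A.
Step 6 — Complex power: S = V·I* = 22.83 + j59.38 VA.
Step 7 — Real power: P = Re(S) = 22.83 W.
Step 8 — Reactive power: Q = Im(S) = 59.38 VAR.
Step 9 — Apparent power: |S| = 63.62 VA.
Step 10 — Power factor: PF = P/|S| = 0.3589 (lagging).

(a) P = 22.83 W  (b) Q = 59.38 VAR  (c) S = 63.62 VA  (d) PF = 0.3589 (lagging)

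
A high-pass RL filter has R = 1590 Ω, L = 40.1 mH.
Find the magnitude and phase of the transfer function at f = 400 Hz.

Step 1 — Angular frequency: ω = 2π·400 = 2513 rad/s.
Step 2 — Transfer function: H(jω) = jωL/(R + jωL).
Step 3 — Numerator jωL = j·100.8; denominator R + jωL = 1590 + j100.8.
Step 4 — H = 0.004002 + j0.06313.
Step 5 — Magnitude: |H| = 0.06326 (-24.0 dB); phase: φ = 86.4°.

|H| = 0.06326 (-24.0 dB), φ = 86.4°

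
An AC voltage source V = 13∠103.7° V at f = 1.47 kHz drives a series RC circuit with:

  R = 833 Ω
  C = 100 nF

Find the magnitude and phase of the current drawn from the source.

Step 1 — Angular frequency: ω = 2π·f = 2π·1470 = 9236 rad/s.
Step 2 — Component impedances:
  R: Z = R = 833 Ω
  C: Z = 1/(jωC) = -j/(ω·C) = 0 - j1083 Ω
Step 3 — Series combination: Z_total = R + C = 833 - j1083 Ω = 1366∠-52.4° Ω.
Step 4 — Source phasor: V = 13∠103.7° V = -3.079 + j12.63 V.
Step 5 — Ohm's law: I = V / Z_total = (-3.079 + j12.63) / (833 - j1083) = -0.008702 + j0.003852 A.
Step 6 — Convert to polar: |I| = 0.009516 A, ∠I = 156.1°.

I = 0.009516∠156.1° A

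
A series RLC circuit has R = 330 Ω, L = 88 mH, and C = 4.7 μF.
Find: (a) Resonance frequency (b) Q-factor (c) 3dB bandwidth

Step 1 — Resonance: ω₀ = 1/√(LC) = 1/√(0.088·4.7e-06) = 1555 rad/s.
Step 2 — f₀ = ω₀/(2π) = 247.5 Hz.
Step 3 — Series Q: Q = ω₀L/R = 1555·0.088/330 = 0.4146.
Step 4 — Bandwidth: Δω = ω₀/Q = 3750 rad/s; BW = Δω/(2π) = 596.8 Hz.

(a) f₀ = 247.5 Hz  (b) Q = 0.4146  (c) BW = 596.8 Hz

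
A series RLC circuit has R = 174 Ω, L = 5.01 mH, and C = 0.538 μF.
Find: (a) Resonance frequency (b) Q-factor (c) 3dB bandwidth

Step 1 — Resonance: ω₀ = 1/√(LC) = 1/√(0.00501·5.38e-07) = 1.926e+04 rad/s.
Step 2 — f₀ = ω₀/(2π) = 3066 Hz.
Step 3 — Series Q: Q = ω₀L/R = 1.926e+04·0.00501/174 = 0.5546.
Step 4 — Bandwidth: Δω = ω₀/Q = 3.473e+04 rad/s; BW = Δω/(2π) = 5528 Hz.

(a) f₀ = 3066 Hz  (b) Q = 0.5546  (c) BW = 5528 Hz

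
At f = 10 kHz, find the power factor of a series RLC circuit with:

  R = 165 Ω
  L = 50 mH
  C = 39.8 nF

Step 1 — Angular frequency: ω = 2π·f = 2π·1e+04 = 6.283e+04 rad/s.
Step 2 — Component impedances:
  R: Z = R = 165 Ω
  L: Z = jωL = j·6.283e+04·0.05 = 0 + j3142 Ω
  C: Z = 1/(jωC) = -j/(ω·C) = 0 - j399.9 Ω
Step 3 — Series combination: Z_total = R + L + C = 165 + j2742 Ω = 2747∠86.6° Ω.
Step 4 — Power factor: PF = cos(φ) = Re(Z)/|Z| = 165/2747 = 0.06007.
Step 5 — Type: Im(Z) = 2742 ⇒ lagging (phase φ = 86.6°).

PF = 0.06007 (lagging, φ = 86.6°)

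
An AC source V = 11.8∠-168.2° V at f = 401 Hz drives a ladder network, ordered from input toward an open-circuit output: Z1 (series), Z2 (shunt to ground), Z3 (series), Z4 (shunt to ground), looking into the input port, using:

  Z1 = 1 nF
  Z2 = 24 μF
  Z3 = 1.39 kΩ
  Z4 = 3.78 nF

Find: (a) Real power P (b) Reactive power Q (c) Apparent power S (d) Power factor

Step 1 — Angular frequency: ω = 2π·f = 2π·401 = 2520 rad/s.
Step 2 — Component impedances:
  Z1: Z = 1/(jωC) = -j/(ω·C) = 0 - j3.969e+05 Ω
  Z2: Z = 1/(jωC) = -j/(ω·C) = 0 - j16.54 Ω
  Z3: Z = R = 1390 Ω
  Z4: Z = 1/(jωC) = -j/(ω·C) = 0 - j1.05e+05 Ω
Step 3 — Ladder network (open output): work backward from the far end, alternating series and parallel combinations. Z_in = 0 - j3.969e+05 Ω = 3.969e+05∠-90.0° Ω.
Step 4 — Source phasor: V = 11.8∠-168.2° V = -11.55 - j2.413 V.
Step 5 — Current: I = V / Z = 6.08e-06 - j2.91e-05 A = 2.973e-05∠-78.2° A.
Step 6 — Complex power: S = V·I* = 0 - j0.0003508 VA.
Step 7 — Real power: P = Re(S) = 0 W.
Step 8 — Reactive power: Q = Im(S) = -0.0003508 VAR.
Step 9 — Apparent power: |S| = 0.0003508 VA.
Step 10 — Power factor: PF = P/|S| = 0 (leading).

(a) P = 0 W  (b) Q = -0.0003508 VAR  (c) S = 0.0003508 VA  (d) PF = 0 (leading)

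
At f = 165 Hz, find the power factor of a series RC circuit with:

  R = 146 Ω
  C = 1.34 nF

Step 1 — Angular frequency: ω = 2π·f = 2π·165 = 1037 rad/s.
Step 2 — Component impedances:
  R: Z = R = 146 Ω
  C: Z = 1/(jωC) = -j/(ω·C) = 0 - j7.198e+05 Ω
Step 3 — Series combination: Z_total = R + C = 146 - j7.198e+05 Ω = 7.198e+05∠-90.0° Ω.
Step 4 — Power factor: PF = cos(φ) = Re(Z)/|Z| = 146/7.198e+05 = 0.0002028.
Step 5 — Type: Im(Z) = -7.198e+05 ⇒ leading (phase φ = -90.0°).

PF = 0.0002028 (leading, φ = -90.0°)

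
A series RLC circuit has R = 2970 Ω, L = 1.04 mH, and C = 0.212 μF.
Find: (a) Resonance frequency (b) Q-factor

Step 1 — Resonance condition Im(Z)=0 gives ω₀ = 1/√(LC).
Step 2 — ω₀ = 1/√(0.00104·2.12e-07) = 6.735e+04 rad/s.
Step 3 — f₀ = ω₀/(2π) = 1.072e+04 Hz.
Step 4 — Series Q: Q = ω₀L/R = 6.735e+04·0.00104/2970 = 0.02358.

(a) f₀ = 1.072e+04 Hz  (b) Q = 0.02358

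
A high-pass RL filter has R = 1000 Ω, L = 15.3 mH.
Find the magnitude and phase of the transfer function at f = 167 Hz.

Step 1 — Angular frequency: ω = 2π·167 = 1049 rad/s.
Step 2 — Transfer function: H(jω) = jωL/(R + jωL).
Step 3 — Numerator jωL = j·16.05; denominator R + jωL = 1000 + j16.05.
Step 4 — H = 0.0002577 + j0.01605.
Step 5 — Magnitude: |H| = 0.01605 (-35.9 dB); phase: φ = 89.1°.

|H| = 0.01605 (-35.9 dB), φ = 89.1°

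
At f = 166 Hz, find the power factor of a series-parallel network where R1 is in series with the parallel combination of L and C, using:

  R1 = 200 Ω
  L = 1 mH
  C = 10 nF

Step 1 — Angular frequency: ω = 2π·f = 2π·166 = 1043 rad/s.
Step 2 — Component impedances:
  R1: Z = R = 200 Ω
  L: Z = jωL = j·1043·0.001 = 0 + j1.043 Ω
  C: Z = 1/(jωC) = -j/(ω·C) = 0 - j9.588e+04 Ω
Step 3 — Parallel branch: L || C = 1/(1/L + 1/C) = 0 + j1.043 Ω.
Step 4 — Series with R1: Z_total = R1 + (L || C) = 200 + j1.043 Ω = 200∠0.3° Ω.
Step 5 — Power factor: PF = cos(φ) = Re(Z)/|Z| = 200/200 = 1.
Step 6 — Type: Im(Z) = 1.043 ⇒ lagging (phase φ = 0.3°).

PF = 1 (lagging, φ = 0.3°)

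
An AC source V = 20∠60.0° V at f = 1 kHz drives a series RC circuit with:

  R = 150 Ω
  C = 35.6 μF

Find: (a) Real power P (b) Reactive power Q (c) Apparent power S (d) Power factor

Step 1 — Angular frequency: ω = 2π·f = 2π·1000 = 6283 rad/s.
Step 2 — Component impedances:
  R: Z = R = 150 Ω
  C: Z = 1/(jωC) = -j/(ω·C) = 0 - j4.471 Ω
Step 3 — Series combination: Z_total = R + C = 150 - j4.471 Ω = 150.1∠-1.7° Ω.
Step 4 — Source phasor: V = 20∠60.0° V = 10 + j17.32 V.
Step 5 — Current: I = V / Z = 0.06317 + j0.1174 A = 0.1333∠61.7° A.
Step 6 — Complex power: S = V·I* = 2.664 - j0.07941 VA.
Step 7 — Real power: P = Re(S) = 2.664 W.
Step 8 — Reactive power: Q = Im(S) = -0.07941 VAR.
Step 9 — Apparent power: |S| = 2.665 VA.
Step 10 — Power factor: PF = P/|S| = 0.9996 (leading).

(a) P = 2.664 W  (b) Q = -0.07941 VAR  (c) S = 2.665 VA  (d) PF = 0.9996 (leading)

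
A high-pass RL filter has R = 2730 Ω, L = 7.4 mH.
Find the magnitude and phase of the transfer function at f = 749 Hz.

Step 1 — Angular frequency: ω = 2π·749 = 4706 rad/s.
Step 2 — Transfer function: H(jω) = jωL/(R + jωL).
Step 3 — Numerator jωL = j·34.83; denominator R + jωL = 2730 + j34.83.
Step 4 — H = 0.0001627 + j0.01275.
Step 5 — Magnitude: |H| = 0.01276 (-37.9 dB); phase: φ = 89.3°.

|H| = 0.01276 (-37.9 dB), φ = 89.3°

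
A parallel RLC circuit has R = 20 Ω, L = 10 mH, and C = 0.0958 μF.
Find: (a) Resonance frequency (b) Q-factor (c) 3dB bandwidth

Step 1 — Resonance: ω₀ = 1/√(LC) = 1/√(0.01·9.58e-08) = 3.231e+04 rad/s.
Step 2 — f₀ = ω₀/(2π) = 5142 Hz.
Step 3 — Parallel Q: Q = R/(ω₀L) = 20/(3.231e+04·0.01) = 0.0619.
Step 4 — Bandwidth: Δω = ω₀/Q = 5.219e+05 rad/s; BW = Δω/(2π) = 8.307e+04 Hz.

(a) f₀ = 5142 Hz  (b) Q = 0.0619  (c) BW = 8.307e+04 Hz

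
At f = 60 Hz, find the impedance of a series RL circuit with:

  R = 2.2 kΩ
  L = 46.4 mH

Step 1 — Angular frequency: ω = 2π·f = 2π·60 = 377 rad/s.
Step 2 — Component impedances:
  R: Z = R = 2200 Ω
  L: Z = jωL = j·377·0.0464 = 0 + j17.49 Ω
Step 3 — Series combination: Z_total = R + L = 2200 + j17.49 Ω = 2200∠0.5° Ω.

Z = 2200 + j17.49 Ω = 2200∠0.5° Ω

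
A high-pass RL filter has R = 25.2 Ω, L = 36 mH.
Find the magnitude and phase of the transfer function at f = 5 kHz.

Step 1 — Angular frequency: ω = 2π·5000 = 3.142e+04 rad/s.
Step 2 — Transfer function: H(jω) = jωL/(R + jωL).
Step 3 — Numerator jωL = j·1131; denominator R + jωL = 25.2 + j1131.
Step 4 — H = 0.9995 + j0.02227.
Step 5 — Magnitude: |H| = 0.9998 (-0.0 dB); phase: φ = 1.3°.

|H| = 0.9998 (-0.0 dB), φ = 1.3°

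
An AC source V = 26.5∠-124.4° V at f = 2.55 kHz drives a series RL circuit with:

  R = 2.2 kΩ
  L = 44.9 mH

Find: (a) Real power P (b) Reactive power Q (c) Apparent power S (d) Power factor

Step 1 — Angular frequency: ω = 2π·f = 2π·2550 = 1.602e+04 rad/s.
Step 2 — Component impedances:
  R: Z = R = 2200 Ω
  L: Z = jωL = j·1.602e+04·0.0449 = 0 + j719.4 Ω
Step 3 — Series combination: Z_total = R + L = 2200 + j719.4 Ω = 2315∠18.1° Ω.
Step 4 — Source phasor: V = 26.5∠-124.4° V = -14.97 - j21.87 V.
Step 5 — Current: I = V / Z = -0.009084 - j0.006968 A = 0.01145∠-142.5° A.
Step 6 — Complex power: S = V·I* = 0.2884 + j0.0943 VA.
Step 7 — Real power: P = Re(S) = 0.2884 W.
Step 8 — Reactive power: Q = Im(S) = 0.0943 VAR.
Step 9 — Apparent power: |S| = 0.3034 VA.
Step 10 — Power factor: PF = P/|S| = 0.9505 (lagging).

(a) P = 0.2884 W  (b) Q = 0.0943 VAR  (c) S = 0.3034 VA  (d) PF = 0.9505 (lagging)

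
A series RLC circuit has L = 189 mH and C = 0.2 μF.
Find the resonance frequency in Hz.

Step 1 — Resonance condition Im(Z)=0 gives ω₀ = 1/√(LC).
Step 2 — ω₀ = 1/√(0.189·2e-07) = 5143 rad/s.
Step 3 — f₀ = ω₀/(2π) = 818.6 Hz.

f₀ = 818.6 Hz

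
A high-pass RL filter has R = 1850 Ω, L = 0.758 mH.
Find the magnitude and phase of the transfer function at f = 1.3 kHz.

Step 1 — Angular frequency: ω = 2π·1300 = 8168 rad/s.
Step 2 — Transfer function: H(jω) = jωL/(R + jωL).
Step 3 — Numerator jωL = j·6.191; denominator R + jωL = 1850 + j6.191.
Step 4 — H = 1.12e-05 + j0.003347.
Step 5 — Magnitude: |H| = 0.003347 (-49.5 dB); phase: φ = 89.8°.

|H| = 0.003347 (-49.5 dB), φ = 89.8°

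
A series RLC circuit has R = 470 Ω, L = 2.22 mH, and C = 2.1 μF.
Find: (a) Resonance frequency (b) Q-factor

Step 1 — Resonance condition Im(Z)=0 gives ω₀ = 1/√(LC).
Step 2 — ω₀ = 1/√(0.00222·2.1e-06) = 1.465e+04 rad/s.
Step 3 — f₀ = ω₀/(2π) = 2331 Hz.
Step 4 — Series Q: Q = ω₀L/R = 1.465e+04·0.00222/470 = 0.06918.

(a) f₀ = 2331 Hz  (b) Q = 0.06918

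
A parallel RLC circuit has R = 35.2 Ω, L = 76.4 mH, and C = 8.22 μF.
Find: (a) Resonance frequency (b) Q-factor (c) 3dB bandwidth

Step 1 — Resonance: ω₀ = 1/√(LC) = 1/√(0.0764·8.22e-06) = 1262 rad/s.
Step 2 — f₀ = ω₀/(2π) = 200.8 Hz.
Step 3 — Parallel Q: Q = R/(ω₀L) = 35.2/(1262·0.0764) = 0.3651.
Step 4 — Bandwidth: Δω = ω₀/Q = 3456 rad/s; BW = Δω/(2π) = 550.1 Hz.

(a) f₀ = 200.8 Hz  (b) Q = 0.3651  (c) BW = 550.1 Hz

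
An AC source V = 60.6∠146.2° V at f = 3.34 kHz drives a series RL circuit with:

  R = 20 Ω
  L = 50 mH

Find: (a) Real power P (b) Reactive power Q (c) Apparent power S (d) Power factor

Step 1 — Angular frequency: ω = 2π·f = 2π·3340 = 2.099e+04 rad/s.
Step 2 — Component impedances:
  R: Z = R = 20 Ω
  L: Z = jωL = j·2.099e+04·0.05 = 0 + j1049 Ω
Step 3 — Series combination: Z_total = R + L = 20 + j1049 Ω = 1049∠88.9° Ω.
Step 4 — Source phasor: V = 60.6∠146.2° V = -50.36 + j33.71 V.
Step 5 — Current: I = V / Z = 0.0312 + j0.04859 A = 0.05774∠57.3° A.
Step 6 — Complex power: S = V·I* = 0.06668 + j3.499 VA.
Step 7 — Real power: P = Re(S) = 0.06668 W.
Step 8 — Reactive power: Q = Im(S) = 3.499 VAR.
Step 9 — Apparent power: |S| = 3.499 VA.
Step 10 — Power factor: PF = P/|S| = 0.01906 (lagging).

(a) P = 0.06668 W  (b) Q = 3.499 VAR  (c) S = 3.499 VA  (d) PF = 0.01906 (lagging)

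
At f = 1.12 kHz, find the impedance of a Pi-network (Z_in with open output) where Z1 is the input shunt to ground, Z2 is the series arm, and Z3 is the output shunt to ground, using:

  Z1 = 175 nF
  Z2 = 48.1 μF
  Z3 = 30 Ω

Step 1 — Angular frequency: ω = 2π·f = 2π·1120 = 7037 rad/s.
Step 2 — Component impedances:
  Z1: Z = 1/(jωC) = -j/(ω·C) = 0 - j812 Ω
  Z2: Z = 1/(jωC) = -j/(ω·C) = 0 - j2.954 Ω
  Z3: Z = R = 30 Ω
Step 3 — With open output, the series arm Z2 and the output shunt Z3 appear in series to ground: Z2 + Z3 = 30 - j2.954 Ω.
Step 4 — Parallel with input shunt Z1: Z_in = Z1 || (Z2 + Z3) = 29.74 - j4.038 Ω = 30.02∠-7.7° Ω.

Z = 29.74 - j4.038 Ω = 30.02∠-7.7° Ω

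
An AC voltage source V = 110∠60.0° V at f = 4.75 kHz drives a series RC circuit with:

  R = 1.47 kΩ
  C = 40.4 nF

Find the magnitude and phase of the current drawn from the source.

Step 1 — Angular frequency: ω = 2π·f = 2π·4750 = 2.985e+04 rad/s.
Step 2 — Component impedances:
  R: Z = R = 1470 Ω
  C: Z = 1/(jωC) = -j/(ω·C) = 0 - j829.4 Ω
Step 3 — Series combination: Z_total = R + C = 1470 - j829.4 Ω = 1688∠-29.4° Ω.
Step 4 — Source phasor: V = 110∠60.0° V = 55 + j95.26 V.
Step 5 — Ohm's law: I = V / Z_total = (55 + j95.26) / (1470 - j829.4) = 0.0006468 + j0.06517 A.
Step 6 — Convert to polar: |I| = 0.06517 A, ∠I = 89.4°.

I = 0.06517∠89.4° A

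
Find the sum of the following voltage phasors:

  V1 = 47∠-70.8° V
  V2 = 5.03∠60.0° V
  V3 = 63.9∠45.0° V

Step 1 — Convert each phasor to rectangular form:
  V1 = 47·(cos(-70.8°) + j·sin(-70.8°)) = 15.46 - j44.39 V
  V2 = 5.03·(cos(60.0°) + j·sin(60.0°)) = 2.515 + j4.356 V
  V3 = 63.9·(cos(45.0°) + j·sin(45.0°)) = 45.18 + j45.18 V
Step 2 — Sum components: V_total = 63.16 + j5.155 V.
Step 3 — Convert to polar: |V_total| = 63.37 V, ∠V_total = 4.7°.

V_total = 63.37∠4.7° V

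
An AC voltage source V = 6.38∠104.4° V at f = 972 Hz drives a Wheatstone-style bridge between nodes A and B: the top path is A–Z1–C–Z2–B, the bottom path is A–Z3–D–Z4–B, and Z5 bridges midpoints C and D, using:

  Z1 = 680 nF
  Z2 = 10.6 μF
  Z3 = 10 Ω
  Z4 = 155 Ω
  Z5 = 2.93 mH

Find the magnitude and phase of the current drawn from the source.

Step 1 — Angular frequency: ω = 2π·f = 2π·972 = 6107 rad/s.
Step 2 — Component impedances:
  Z1: Z = 1/(jωC) = -j/(ω·C) = 0 - j240.8 Ω
  Z2: Z = 1/(jωC) = -j/(ω·C) = 0 - j15.45 Ω
  Z3: Z = R = 10 Ω
  Z4: Z = R = 155 Ω
  Z5: Z = jωL = j·6107·0.00293 = 0 + j17.89 Ω
Step 3 — Bridge requires nodal analysis (the Z5 bridge couples midpoints C and D, so the two paths cannot be reduced to a simple series/parallel combination). Setting node B to ground and injecting 1 A at node A, the 3-node admittance system at A, C, D solves to V_A = Z_AB = 11.74 + j3.316 Ω = 12.2∠15.8° Ω.
Step 4 — Source phasor: V = 6.38∠104.4° V = -1.587 + j6.18 V.
Step 5 — Ohm's law: I = V / Z_total = (-1.587 + j6.18) / (11.74 + j3.316) = 0.01258 + j0.523 A.
Step 6 — Convert to polar: |I| = 0.5231 A, ∠I = 88.6°.

I = 0.5231∠88.6° A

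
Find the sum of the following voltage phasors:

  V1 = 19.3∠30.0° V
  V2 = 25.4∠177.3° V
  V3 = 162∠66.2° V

Step 1 — Convert each phasor to rectangular form:
  V1 = 19.3·(cos(30.0°) + j·sin(30.0°)) = 16.71 + j9.65 V
  V2 = 25.4·(cos(177.3°) + j·sin(177.3°)) = -25.37 + j1.197 V
  V3 = 162·(cos(66.2°) + j·sin(66.2°)) = 65.37 + j148.2 V
Step 2 — Sum components: V_total = 56.72 + j159.1 V.
Step 3 — Convert to polar: |V_total| = 168.9 V, ∠V_total = 70.4°.

V_total = 168.9∠70.4° V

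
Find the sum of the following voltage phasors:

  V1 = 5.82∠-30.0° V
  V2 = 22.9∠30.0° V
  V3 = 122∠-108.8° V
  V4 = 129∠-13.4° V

Step 1 — Convert each phasor to rectangular form:
  V1 = 5.82·(cos(-30.0°) + j·sin(-30.0°)) = 5.04 - j2.91 V
  V2 = 22.9·(cos(30.0°) + j·sin(30.0°)) = 19.83 + j11.45 V
  V3 = 122·(cos(-108.8°) + j·sin(-108.8°)) = -39.32 - j115.5 V
  V4 = 129·(cos(-13.4°) + j·sin(-13.4°)) = 125.5 - j29.9 V
Step 2 — Sum components: V_total = 111 - j136.8 V.
Step 3 — Convert to polar: |V_total| = 176.2 V, ∠V_total = -50.9°.

V_total = 176.2∠-50.9° V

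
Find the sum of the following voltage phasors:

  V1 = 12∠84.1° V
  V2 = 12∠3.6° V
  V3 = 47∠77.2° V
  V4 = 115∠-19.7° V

Step 1 — Convert each phasor to rectangular form:
  V1 = 12·(cos(84.1°) + j·sin(84.1°)) = 1.234 + j11.94 V
  V2 = 12·(cos(3.6°) + j·sin(3.6°)) = 11.98 + j0.7535 V
  V3 = 47·(cos(77.2°) + j·sin(77.2°)) = 10.41 + j45.83 V
  V4 = 115·(cos(-19.7°) + j·sin(-19.7°)) = 108.3 - j38.77 V
Step 2 — Sum components: V_total = 131.9 + j19.76 V.
Step 3 — Convert to polar: |V_total| = 133.4 V, ∠V_total = 8.5°.

V_total = 133.4∠8.5° V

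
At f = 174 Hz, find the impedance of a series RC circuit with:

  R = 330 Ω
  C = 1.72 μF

Step 1 — Angular frequency: ω = 2π·f = 2π·174 = 1093 rad/s.
Step 2 — Component impedances:
  R: Z = R = 330 Ω
  C: Z = 1/(jωC) = -j/(ω·C) = 0 - j531.8 Ω
Step 3 — Series combination: Z_total = R + C = 330 - j531.8 Ω = 625.9∠-58.2° Ω.

Z = 330 - j531.8 Ω = 625.9∠-58.2° Ω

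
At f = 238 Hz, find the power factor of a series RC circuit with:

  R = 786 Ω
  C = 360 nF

Step 1 — Angular frequency: ω = 2π·f = 2π·238 = 1495 rad/s.
Step 2 — Component impedances:
  R: Z = R = 786 Ω
  C: Z = 1/(jωC) = -j/(ω·C) = 0 - j1858 Ω
Step 3 — Series combination: Z_total = R + C = 786 - j1858 Ω = 2017∠-67.1° Ω.
Step 4 — Power factor: PF = cos(φ) = Re(Z)/|Z| = 786/2017 = 0.3897.
Step 5 — Type: Im(Z) = -1858 ⇒ leading (phase φ = -67.1°).

PF = 0.3897 (leading, φ = -67.1°)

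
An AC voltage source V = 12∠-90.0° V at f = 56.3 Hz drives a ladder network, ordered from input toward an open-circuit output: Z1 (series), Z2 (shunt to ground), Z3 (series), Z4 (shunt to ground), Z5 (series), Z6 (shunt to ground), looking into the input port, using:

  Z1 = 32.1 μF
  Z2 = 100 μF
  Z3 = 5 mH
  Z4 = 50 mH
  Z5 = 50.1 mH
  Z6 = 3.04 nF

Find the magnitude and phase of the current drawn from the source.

Step 1 — Angular frequency: ω = 2π·f = 2π·56.3 = 353.7 rad/s.
Step 2 — Component impedances:
  Z1: Z = 1/(jωC) = -j/(ω·C) = 0 - j88.07 Ω
  Z2: Z = 1/(jωC) = -j/(ω·C) = 0 - j28.27 Ω
  Z3: Z = jωL = j·353.7·0.005 = 0 + j1.769 Ω
  Z4: Z = jωL = j·353.7·0.05 = 0 + j17.69 Ω
  Z5: Z = jωL = j·353.7·0.0501 = 0 + j17.72 Ω
  Z6: Z = 1/(jωC) = -j/(ω·C) = 0 - j9.299e+05 Ω
Step 3 — Ladder network (open output): work backward from the far end, alternating series and parallel combinations. Z_in = 0 - j25.66 Ω = 25.66∠-90.0° Ω.
Step 4 — Source phasor: V = 12∠-90.0° V = 0 - j12 V.
Step 5 — Ohm's law: I = V / Z_total = (0 - j12) / (0 - j25.66) = 0.4677 A.
Step 6 — Convert to polar: |I| = 0.4677 A, ∠I = 0.0°.

I = 0.4677∠0.0° A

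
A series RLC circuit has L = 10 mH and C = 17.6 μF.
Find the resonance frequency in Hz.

Step 1 — Resonance condition Im(Z)=0 gives ω₀ = 1/√(LC).
Step 2 — ω₀ = 1/√(0.01·1.76e-05) = 2384 rad/s.
Step 3 — f₀ = ω₀/(2π) = 379.4 Hz.

f₀ = 379.4 Hz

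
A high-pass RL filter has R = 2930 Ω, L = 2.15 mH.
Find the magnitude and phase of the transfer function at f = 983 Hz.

Step 1 — Angular frequency: ω = 2π·983 = 6176 rad/s.
Step 2 — Transfer function: H(jω) = jωL/(R + jωL).
Step 3 — Numerator jωL = j·13.28; denominator R + jωL = 2930 + j13.28.
Step 4 — H = 2.054e-05 + j0.004532.
Step 5 — Magnitude: |H| = 0.004532 (-46.9 dB); phase: φ = 89.7°.

|H| = 0.004532 (-46.9 dB), φ = 89.7°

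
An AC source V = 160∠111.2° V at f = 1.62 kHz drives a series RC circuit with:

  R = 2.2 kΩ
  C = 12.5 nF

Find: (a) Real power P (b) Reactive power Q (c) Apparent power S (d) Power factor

Step 1 — Angular frequency: ω = 2π·f = 2π·1620 = 1.018e+04 rad/s.
Step 2 — Component impedances:
  R: Z = R = 2200 Ω
  C: Z = 1/(jωC) = -j/(ω·C) = 0 - j7860 Ω
Step 3 — Series combination: Z_total = R + C = 2200 - j7860 Ω = 8162∠-74.4° Ω.
Step 4 — Source phasor: V = 160∠111.2° V = -57.86 + j149.2 V.
Step 5 — Current: I = V / Z = -0.01951 - j0.0019 A = 0.0196∠-174.4° A.
Step 6 — Complex power: S = V·I* = 0.8455 - j3.021 VA.
Step 7 — Real power: P = Re(S) = 0.8455 W.
Step 8 — Reactive power: Q = Im(S) = -3.021 VAR.
Step 9 — Apparent power: |S| = 3.137 VA.
Step 10 — Power factor: PF = P/|S| = 0.2696 (leading).

(a) P = 0.8455 W  (b) Q = -3.021 VAR  (c) S = 3.137 VA  (d) PF = 0.2696 (leading)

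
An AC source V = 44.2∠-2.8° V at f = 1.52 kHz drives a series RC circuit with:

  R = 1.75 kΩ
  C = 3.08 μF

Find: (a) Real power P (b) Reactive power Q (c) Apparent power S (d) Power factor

Step 1 — Angular frequency: ω = 2π·f = 2π·1520 = 9550 rad/s.
Step 2 — Component impedances:
  R: Z = R = 1750 Ω
  C: Z = 1/(jωC) = -j/(ω·C) = 0 - j34 Ω
Step 3 — Series combination: Z_total = R + C = 1750 - j34 Ω = 1750∠-1.1° Ω.
Step 4 — Source phasor: V = 44.2∠-2.8° V = 44.15 - j2.159 V.
Step 5 — Current: I = V / Z = 0.02524 - j0.0007435 A = 0.02525∠-1.7° A.
Step 6 — Complex power: S = V·I* = 1.116 - j0.02168 VA.
Step 7 — Real power: P = Re(S) = 1.116 W.
Step 8 — Reactive power: Q = Im(S) = -0.02168 VAR.
Step 9 — Apparent power: |S| = 1.116 VA.
Step 10 — Power factor: PF = P/|S| = 0.9998 (leading).

(a) P = 1.116 W  (b) Q = -0.02168 VAR  (c) S = 1.116 VA  (d) PF = 0.9998 (leading)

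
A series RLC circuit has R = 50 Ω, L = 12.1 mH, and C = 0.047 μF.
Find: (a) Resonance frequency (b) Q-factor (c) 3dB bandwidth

Step 1 — Resonance: ω₀ = 1/√(LC) = 1/√(0.0121·4.7e-08) = 4.193e+04 rad/s.
Step 2 — f₀ = ω₀/(2π) = 6674 Hz.
Step 3 — Series Q: Q = ω₀L/R = 4.193e+04·0.0121/50 = 10.15.
Step 4 — Bandwidth: Δω = ω₀/Q = 4132 rad/s; BW = Δω/(2π) = 657.7 Hz.

(a) f₀ = 6674 Hz  (b) Q = 10.15  (c) BW = 657.7 Hz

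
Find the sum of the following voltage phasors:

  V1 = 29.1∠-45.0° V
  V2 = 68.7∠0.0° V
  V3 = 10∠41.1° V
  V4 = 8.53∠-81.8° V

Step 1 — Convert each phasor to rectangular form:
  V1 = 29.1·(cos(-45.0°) + j·sin(-45.0°)) = 20.58 - j20.58 V
  V2 = 68.7·(cos(0.0°) + j·sin(0.0°)) = 68.7 V
  V3 = 10·(cos(41.1°) + j·sin(41.1°)) = 7.536 + j6.574 V
  V4 = 8.53·(cos(-81.8°) + j·sin(-81.8°)) = 1.217 - j8.443 V
Step 2 — Sum components: V_total = 98.03 - j22.45 V.
Step 3 — Convert to polar: |V_total| = 100.6 V, ∠V_total = -12.9°.

V_total = 100.6∠-12.9° V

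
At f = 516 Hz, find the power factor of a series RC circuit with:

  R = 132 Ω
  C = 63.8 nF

Step 1 — Angular frequency: ω = 2π·f = 2π·516 = 3242 rad/s.
Step 2 — Component impedances:
  R: Z = R = 132 Ω
  C: Z = 1/(jωC) = -j/(ω·C) = 0 - j4834 Ω
Step 3 — Series combination: Z_total = R + C = 132 - j4834 Ω = 4836∠-88.4° Ω.
Step 4 — Power factor: PF = cos(φ) = Re(Z)/|Z| = 132/4836.3 = 0.02729.
Step 5 — Type: Im(Z) = -4834 ⇒ leading (phase φ = -88.4°).

PF = 0.02729 (leading, φ = -88.4°)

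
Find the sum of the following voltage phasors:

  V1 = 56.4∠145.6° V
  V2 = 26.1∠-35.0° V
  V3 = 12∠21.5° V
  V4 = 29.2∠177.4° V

Step 1 — Convert each phasor to rectangular form:
  V1 = 56.4·(cos(145.6°) + j·sin(145.6°)) = -46.54 + j31.86 V
  V2 = 26.1·(cos(-35.0°) + j·sin(-35.0°)) = 21.38 - j14.97 V
  V3 = 12·(cos(21.5°) + j·sin(21.5°)) = 11.17 + j4.398 V
  V4 = 29.2·(cos(177.4°) + j·sin(177.4°)) = -29.17 + j1.325 V
Step 2 — Sum components: V_total = -43.16 + j22.62 V.
Step 3 — Convert to polar: |V_total| = 48.73 V, ∠V_total = 152.3°.

V_total = 48.73∠152.3° V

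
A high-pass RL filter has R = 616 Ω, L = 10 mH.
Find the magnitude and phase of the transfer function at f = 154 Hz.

Step 1 — Angular frequency: ω = 2π·154 = 967.6 rad/s.
Step 2 — Transfer function: H(jω) = jωL/(R + jωL).
Step 3 — Numerator jωL = j·9.676; denominator R + jωL = 616 + j9.676.
Step 4 — H = 0.0002467 + j0.0157.
Step 5 — Magnitude: |H| = 0.01571 (-36.1 dB); phase: φ = 89.1°.

|H| = 0.01571 (-36.1 dB), φ = 89.1°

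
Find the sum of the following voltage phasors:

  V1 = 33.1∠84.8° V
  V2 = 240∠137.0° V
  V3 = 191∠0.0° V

Step 1 — Convert each phasor to rectangular form:
  V1 = 33.1·(cos(84.8°) + j·sin(84.8°)) = 3 + j32.96 V
  V2 = 240·(cos(137.0°) + j·sin(137.0°)) = -175.5 + j163.7 V
  V3 = 191·(cos(0.0°) + j·sin(0.0°)) = 191 V
Step 2 — Sum components: V_total = 18.48 + j196.6 V.
Step 3 — Convert to polar: |V_total| = 197.5 V, ∠V_total = 84.6°.

V_total = 197.5∠84.6° V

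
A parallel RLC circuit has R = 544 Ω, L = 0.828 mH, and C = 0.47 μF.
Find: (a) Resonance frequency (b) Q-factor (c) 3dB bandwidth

Step 1 — Resonance: ω₀ = 1/√(LC) = 1/√(0.000828·4.7e-07) = 5.069e+04 rad/s.
Step 2 — f₀ = ω₀/(2π) = 8068 Hz.
Step 3 — Parallel Q: Q = R/(ω₀L) = 544/(5.069e+04·0.000828) = 12.96.
Step 4 — Bandwidth: Δω = ω₀/Q = 3911 rad/s; BW = Δω/(2π) = 622.5 Hz.

(a) f₀ = 8068 Hz  (b) Q = 12.96  (c) BW = 622.5 Hz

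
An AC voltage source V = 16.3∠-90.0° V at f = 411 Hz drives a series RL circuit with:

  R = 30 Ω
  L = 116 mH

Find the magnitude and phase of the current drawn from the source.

Step 1 — Angular frequency: ω = 2π·f = 2π·411 = 2582 rad/s.
Step 2 — Component impedances:
  R: Z = R = 30 Ω
  L: Z = jωL = j·2582·0.116 = 0 + j299.6 Ω
Step 3 — Series combination: Z_total = R + L = 30 + j299.6 Ω = 301.1∠84.3° Ω.
Step 4 — Source phasor: V = 16.3∠-90.0° V = 0 - j16.3 V.
Step 5 — Ohm's law: I = V / Z_total = (0 - j16.3) / (30 + j299.6) = -0.05387 - j0.005395 A.
Step 6 — Convert to polar: |I| = 0.05414 A, ∠I = -174.3°.

I = 0.05414∠-174.3° A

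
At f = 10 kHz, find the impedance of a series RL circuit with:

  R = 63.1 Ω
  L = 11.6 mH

Step 1 — Angular frequency: ω = 2π·f = 2π·1e+04 = 6.283e+04 rad/s.
Step 2 — Component impedances:
  R: Z = R = 63.1 Ω
  L: Z = jωL = j·6.283e+04·0.0116 = 0 + j728.8 Ω
Step 3 — Series combination: Z_total = R + L = 63.1 + j728.8 Ω = 731.6∠85.1° Ω.

Z = 63.1 + j728.8 Ω = 731.6∠85.1° Ω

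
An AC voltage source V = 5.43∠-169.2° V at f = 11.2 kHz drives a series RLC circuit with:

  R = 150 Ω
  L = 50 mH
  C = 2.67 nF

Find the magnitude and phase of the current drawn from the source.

Step 1 — Angular frequency: ω = 2π·f = 2π·1.12e+04 = 7.037e+04 rad/s.
Step 2 — Component impedances:
  R: Z = R = 150 Ω
  L: Z = jωL = j·7.037e+04·0.05 = 0 + j3519 Ω
  C: Z = 1/(jωC) = -j/(ω·C) = 0 - j5322 Ω
Step 3 — Series combination: Z_total = R + L + C = 150 - j1804 Ω = 1810∠-85.2° Ω.
Step 4 — Source phasor: V = 5.43∠-169.2° V = -5.334 - j1.017 V.
Step 5 — Ohm's law: I = V / Z_total = (-5.334 - j1.017) / (150 - j1804) = 0.000316 - j0.002984 A.
Step 6 — Convert to polar: |I| = 0.003 A, ∠I = -84.0°.

I = 0.003∠-84.0° A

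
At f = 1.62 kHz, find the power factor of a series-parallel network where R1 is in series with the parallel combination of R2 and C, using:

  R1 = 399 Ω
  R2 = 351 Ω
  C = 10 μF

Step 1 — Angular frequency: ω = 2π·f = 2π·1620 = 1.018e+04 rad/s.
Step 2 — Component impedances:
  R1: Z = R = 399 Ω
  R2: Z = R = 351 Ω
  C: Z = 1/(jωC) = -j/(ω·C) = 0 - j9.824 Ω
Step 3 — Parallel branch: R2 || C = 1/(1/R2 + 1/C) = 0.2748 - j9.817 Ω.
Step 4 — Series with R1: Z_total = R1 + (R2 || C) = 399.3 - j9.817 Ω = 399.4∠-1.4° Ω.
Step 5 — Power factor: PF = cos(φ) = Re(Z)/|Z| = 399.3/399.4 = 0.9997.
Step 6 — Type: Im(Z) = -9.817 ⇒ leading (phase φ = -1.4°).

PF = 0.9997 (leading, φ = -1.4°)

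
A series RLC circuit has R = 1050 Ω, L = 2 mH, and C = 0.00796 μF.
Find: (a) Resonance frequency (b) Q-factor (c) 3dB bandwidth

Step 1 — Resonance: ω₀ = 1/√(LC) = 1/√(0.002·7.96e-09) = 2.506e+05 rad/s.
Step 2 — f₀ = ω₀/(2π) = 3.989e+04 Hz.
Step 3 — Series Q: Q = ω₀L/R = 2.506e+05·0.002/1050 = 0.4774.
Step 4 — Bandwidth: Δω = ω₀/Q = 5.25e+05 rad/s; BW = Δω/(2π) = 8.356e+04 Hz.

(a) f₀ = 3.989e+04 Hz  (b) Q = 0.4774  (c) BW = 8.356e+04 Hz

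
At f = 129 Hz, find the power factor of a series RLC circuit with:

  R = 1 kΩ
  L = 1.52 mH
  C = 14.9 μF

Step 1 — Angular frequency: ω = 2π·f = 2π·129 = 810.5 rad/s.
Step 2 — Component impedances:
  R: Z = R = 1000 Ω
  L: Z = jωL = j·810.5·0.00152 = 0 + j1.232 Ω
  C: Z = 1/(jωC) = -j/(ω·C) = 0 - j82.8 Ω
Step 3 — Series combination: Z_total = R + L + C = 1000 - j81.57 Ω = 1003∠-4.7° Ω.
Step 4 — Power factor: PF = cos(φ) = Re(Z)/|Z| = 1000/1003.3 = 0.9967.
Step 5 — Type: Im(Z) = -81.57 ⇒ leading (phase φ = -4.7°).

PF = 0.9967 (leading, φ = -4.7°)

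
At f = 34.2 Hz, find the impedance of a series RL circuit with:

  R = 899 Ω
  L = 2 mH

Step 1 — Angular frequency: ω = 2π·f = 2π·34.2 = 214.9 rad/s.
Step 2 — Component impedances:
  R: Z = R = 899 Ω
  L: Z = jωL = j·214.9·0.002 = 0 + j0.4298 Ω
Step 3 — Series combination: Z_total = R + L = 899 + j0.4298 Ω = 899∠0.0° Ω.

Z = 899 + j0.4298 Ω = 899∠0.0° Ω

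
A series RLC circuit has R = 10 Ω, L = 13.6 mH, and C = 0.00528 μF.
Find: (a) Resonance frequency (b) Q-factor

Step 1 — Resonance condition Im(Z)=0 gives ω₀ = 1/√(LC).
Step 2 — ω₀ = 1/√(0.0136·5.28e-09) = 1.18e+05 rad/s.
Step 3 — f₀ = ω₀/(2π) = 1.878e+04 Hz.
Step 4 — Series Q: Q = ω₀L/R = 1.18e+05·0.0136/10 = 160.5.

(a) f₀ = 1.878e+04 Hz  (b) Q = 160.5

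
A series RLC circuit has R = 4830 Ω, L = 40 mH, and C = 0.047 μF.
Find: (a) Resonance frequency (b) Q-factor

Step 1 — Resonance condition Im(Z)=0 gives ω₀ = 1/√(LC).
Step 2 — ω₀ = 1/√(0.04·4.7e-08) = 2.306e+04 rad/s.
Step 3 — f₀ = ω₀/(2π) = 3671 Hz.
Step 4 — Series Q: Q = ω₀L/R = 2.306e+04·0.04/4830 = 0.191.

(a) f₀ = 3671 Hz  (b) Q = 0.191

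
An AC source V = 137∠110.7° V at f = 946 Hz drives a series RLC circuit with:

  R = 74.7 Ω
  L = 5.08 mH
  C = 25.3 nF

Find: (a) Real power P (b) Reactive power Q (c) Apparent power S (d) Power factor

Step 1 — Angular frequency: ω = 2π·f = 2π·946 = 5944 rad/s.
Step 2 — Component impedances:
  R: Z = R = 74.7 Ω
  L: Z = jωL = j·5944·0.00508 = 0 + j30.19 Ω
  C: Z = 1/(jωC) = -j/(ω·C) = 0 - j6650 Ω
Step 3 — Series combination: Z_total = R + L + C = 74.7 - j6620 Ω = 6620∠-89.4° Ω.
Step 4 — Source phasor: V = 137∠110.7° V = -48.43 + j128.2 V.
Step 5 — Current: I = V / Z = -0.01944 - j0.007096 A = 0.02069∠-159.9° A.
Step 6 — Complex power: S = V·I* = 0.03199 - j2.835 VA.
Step 7 — Real power: P = Re(S) = 0.03199 W.
Step 8 — Reactive power: Q = Im(S) = -2.835 VAR.
Step 9 — Apparent power: |S| = 2.835 VA.
Step 10 — Power factor: PF = P/|S| = 0.01128 (leading).

(a) P = 0.03199 W  (b) Q = -2.835 VAR  (c) S = 2.835 VA  (d) PF = 0.01128 (leading)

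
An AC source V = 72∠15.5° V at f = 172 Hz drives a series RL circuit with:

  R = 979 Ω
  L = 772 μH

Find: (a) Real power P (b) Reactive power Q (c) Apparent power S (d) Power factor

Step 1 — Angular frequency: ω = 2π·f = 2π·172 = 1081 rad/s.
Step 2 — Component impedances:
  R: Z = R = 979 Ω
  L: Z = jωL = j·1081·0.000772 = 0 + j0.8343 Ω
Step 3 — Series combination: Z_total = R + L = 979 + j0.8343 Ω = 979∠0.0° Ω.
Step 4 — Source phasor: V = 72∠15.5° V = 69.38 + j19.24 V.
Step 5 — Current: I = V / Z = 0.07089 + j0.01959 A = 0.07354∠15.5° A.
Step 6 — Complex power: S = V·I* = 5.295 + j0.004513 VA.
Step 7 — Real power: P = Re(S) = 5.295 W.
Step 8 — Reactive power: Q = Im(S) = 0.004513 VAR.
Step 9 — Apparent power: |S| = 5.295 VA.
Step 10 — Power factor: PF = P/|S| = 1 (lagging).

(a) P = 5.295 W  (b) Q = 0.004513 VAR  (c) S = 5.295 VA  (d) PF = 1 (lagging)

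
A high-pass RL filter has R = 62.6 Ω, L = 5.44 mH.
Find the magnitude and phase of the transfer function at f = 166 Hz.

Step 1 — Angular frequency: ω = 2π·166 = 1043 rad/s.
Step 2 — Transfer function: H(jω) = jωL/(R + jωL).
Step 3 — Numerator jωL = j·5.674; denominator R + jωL = 62.6 + j5.674.
Step 4 — H = 0.008148 + j0.0899.
Step 5 — Magnitude: |H| = 0.09027 (-20.9 dB); phase: φ = 84.8°.

|H| = 0.09027 (-20.9 dB), φ = 84.8°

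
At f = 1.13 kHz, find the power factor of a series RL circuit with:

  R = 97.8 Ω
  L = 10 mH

Step 1 — Angular frequency: ω = 2π·f = 2π·1130 = 7100 rad/s.
Step 2 — Component impedances:
  R: Z = R = 97.8 Ω
  L: Z = jωL = j·7100·0.01 = 0 + j71 Ω
Step 3 — Series combination: Z_total = R + L = 97.8 + j71 Ω = 120.9∠36.0° Ω.
Step 4 — Power factor: PF = cos(φ) = Re(Z)/|Z| = 97.8/120.855 = 0.8092.
Step 5 — Type: Im(Z) = 71 ⇒ lagging (phase φ = 36.0°).

PF = 0.8092 (lagging, φ = 36.0°)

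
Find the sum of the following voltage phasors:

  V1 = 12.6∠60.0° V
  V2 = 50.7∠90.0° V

Step 1 — Convert each phasor to rectangular form:
  V1 = 12.6·(cos(60.0°) + j·sin(60.0°)) = 6.3 + j10.91 V
  V2 = 50.7·(cos(90.0°) + j·sin(90.0°)) = 0 + j50.7 V
Step 2 — Sum components: V_total = 6.3 + j61.61 V.
Step 3 — Convert to polar: |V_total| = 61.93 V, ∠V_total = 84.2°.

V_total = 61.93∠84.2° V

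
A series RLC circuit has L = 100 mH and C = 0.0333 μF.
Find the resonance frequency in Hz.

Step 1 — Resonance condition Im(Z)=0 gives ω₀ = 1/√(LC).
Step 2 — ω₀ = 1/√(0.1·3.33e-08) = 1.733e+04 rad/s.
Step 3 — f₀ = ω₀/(2π) = 2758 Hz.

f₀ = 2758 Hz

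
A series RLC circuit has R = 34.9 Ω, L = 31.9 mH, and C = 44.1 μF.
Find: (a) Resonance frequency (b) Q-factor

Step 1 — Resonance condition Im(Z)=0 gives ω₀ = 1/√(LC).
Step 2 — ω₀ = 1/√(0.0319·4.41e-05) = 843.1 rad/s.
Step 3 — f₀ = ω₀/(2π) = 134.2 Hz.
Step 4 — Series Q: Q = ω₀L/R = 843.1·0.0319/34.9 = 0.7706.

(a) f₀ = 134.2 Hz  (b) Q = 0.7706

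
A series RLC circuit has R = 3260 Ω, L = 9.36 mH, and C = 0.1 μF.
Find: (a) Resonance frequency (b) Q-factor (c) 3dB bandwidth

Step 1 — Resonance condition Im(Z)=0 gives ω₀ = 1/√(LC).
Step 2 — ω₀ = 1/√(0.00936·1e-07) = 3.269e+04 rad/s.
Step 3 — f₀ = ω₀/(2π) = 5202 Hz.
Step 4 — Series Q: Q = ω₀L/R = 3.269e+04·0.00936/3260 = 0.09385.
Step 5 — 3dB bandwidth: Δω = ω₀/Q = 3.483e+05 rad/s; BW = Δω/(2π) = 5.543e+04 Hz.

(a) f₀ = 5202 Hz  (b) Q = 0.09385  (c) BW = 5.543e+04 Hz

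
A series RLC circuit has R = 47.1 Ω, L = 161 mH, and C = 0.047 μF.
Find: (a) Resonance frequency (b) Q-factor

Step 1 — Resonance condition Im(Z)=0 gives ω₀ = 1/√(LC).
Step 2 — ω₀ = 1/√(0.161·4.7e-08) = 1.15e+04 rad/s.
Step 3 — f₀ = ω₀/(2π) = 1830 Hz.
Step 4 — Series Q: Q = ω₀L/R = 1.15e+04·0.161/47.1 = 39.3.

(a) f₀ = 1830 Hz  (b) Q = 39.3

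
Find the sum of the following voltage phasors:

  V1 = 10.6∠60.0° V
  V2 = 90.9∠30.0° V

Step 1 — Convert each phasor to rectangular form:
  V1 = 10.6·(cos(60.0°) + j·sin(60.0°)) = 5.3 + j9.18 V
  V2 = 90.9·(cos(30.0°) + j·sin(30.0°)) = 78.72 + j45.45 V
Step 2 — Sum components: V_total = 84.02 + j54.63 V.
Step 3 — Convert to polar: |V_total| = 100.2 V, ∠V_total = 33.0°.

V_total = 100.2∠33.0° V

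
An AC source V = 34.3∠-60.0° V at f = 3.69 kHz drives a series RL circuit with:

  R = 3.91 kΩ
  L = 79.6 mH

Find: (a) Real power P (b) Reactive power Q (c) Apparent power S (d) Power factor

Step 1 — Angular frequency: ω = 2π·f = 2π·3690 = 2.318e+04 rad/s.
Step 2 — Component impedances:
  R: Z = R = 3910 Ω
  L: Z = jωL = j·2.318e+04·0.0796 = 0 + j1846 Ω
Step 3 — Series combination: Z_total = R + L = 3910 + j1846 Ω = 4324∠25.3° Ω.
Step 4 — Source phasor: V = 34.3∠-60.0° V = 17.15 - j29.7 V.
Step 5 — Current: I = V / Z = 0.0006545 - j0.007906 A = 0.007933∠-85.3° A.
Step 6 — Complex power: S = V·I* = 0.2461 + j0.1161 VA.
Step 7 — Real power: P = Re(S) = 0.2461 W.
Step 8 — Reactive power: Q = Im(S) = 0.1161 VAR.
Step 9 — Apparent power: |S| = 0.2721 VA.
Step 10 — Power factor: PF = P/|S| = 0.9043 (lagging).

(a) P = 0.2461 W  (b) Q = 0.1161 VAR  (c) S = 0.2721 VA  (d) PF = 0.9043 (lagging)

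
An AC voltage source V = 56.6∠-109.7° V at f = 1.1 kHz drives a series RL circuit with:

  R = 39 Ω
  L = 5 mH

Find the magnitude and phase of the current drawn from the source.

Step 1 — Angular frequency: ω = 2π·f = 2π·1100 = 6912 rad/s.
Step 2 — Component impedances:
  R: Z = R = 39 Ω
  L: Z = jωL = j·6912·0.005 = 0 + j34.56 Ω
Step 3 — Series combination: Z_total = R + L = 39 + j34.56 Ω = 52.11∠41.5° Ω.
Step 4 — Source phasor: V = 56.6∠-109.7° V = -19.08 - j53.29 V.
Step 5 — Ohm's law: I = V / Z_total = (-19.08 - j53.29) / (39 + j34.56) = -0.9523 - j0.5226 A.
Step 6 — Convert to polar: |I| = 1.086 A, ∠I = -151.2°.

I = 1.086∠-151.2° A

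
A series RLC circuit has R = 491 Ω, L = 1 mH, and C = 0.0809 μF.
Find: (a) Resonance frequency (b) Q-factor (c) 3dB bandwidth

Step 1 — Resonance: ω₀ = 1/√(LC) = 1/√(0.001·8.09e-08) = 1.112e+05 rad/s.
Step 2 — f₀ = ω₀/(2π) = 1.769e+04 Hz.
Step 3 — Series Q: Q = ω₀L/R = 1.112e+05·0.001/491 = 0.2264.
Step 4 — Bandwidth: Δω = ω₀/Q = 4.91e+05 rad/s; BW = Δω/(2π) = 7.815e+04 Hz.

(a) f₀ = 1.769e+04 Hz  (b) Q = 0.2264  (c) BW = 7.815e+04 Hz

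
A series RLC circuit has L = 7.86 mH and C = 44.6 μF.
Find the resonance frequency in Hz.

Step 1 — Resonance condition Im(Z)=0 gives ω₀ = 1/√(LC).
Step 2 — ω₀ = 1/√(0.00786·4.46e-05) = 1689 rad/s.
Step 3 — f₀ = ω₀/(2π) = 268.8 Hz.

f₀ = 268.8 Hz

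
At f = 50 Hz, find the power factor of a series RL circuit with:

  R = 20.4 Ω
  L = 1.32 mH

Step 1 — Angular frequency: ω = 2π·f = 2π·50 = 314.2 rad/s.
Step 2 — Component impedances:
  R: Z = R = 20.4 Ω
  L: Z = jωL = j·314.2·0.00132 = 0 + j0.4147 Ω
Step 3 — Series combination: Z_total = R + L = 20.4 + j0.4147 Ω = 20.4∠1.2° Ω.
Step 4 — Power factor: PF = cos(φ) = Re(Z)/|Z| = 20.4/20.404 = 0.9998.
Step 5 — Type: Im(Z) = 0.4147 ⇒ lagging (phase φ = 1.2°).

PF = 0.9998 (lagging, φ = 1.2°)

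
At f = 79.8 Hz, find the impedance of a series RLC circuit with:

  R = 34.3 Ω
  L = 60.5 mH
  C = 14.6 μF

Step 1 — Angular frequency: ω = 2π·f = 2π·79.8 = 501.4 rad/s.
Step 2 — Component impedances:
  R: Z = R = 34.3 Ω
  L: Z = jωL = j·501.4·0.0605 = 0 + j30.33 Ω
  C: Z = 1/(jωC) = -j/(ω·C) = 0 - j136.6 Ω
Step 3 — Series combination: Z_total = R + L + C = 34.3 - j106.3 Ω = 111.7∠-72.1° Ω.

Z = 34.3 - j106.3 Ω = 111.7∠-72.1° Ω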